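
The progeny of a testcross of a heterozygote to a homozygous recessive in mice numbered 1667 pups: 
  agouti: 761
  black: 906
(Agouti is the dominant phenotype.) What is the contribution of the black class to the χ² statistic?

A testcross of a heterozygote (Aa × aa) gives a 1:1 phenotypic ratio.
The 1:1 ratio has 2 parts, so with N = 1667 the expected counts are:
  agouti: 1667 × 1/2 = 833.5
  black: 1667 × 1/2 = 833.5
Contribution of black: (906 − 833.5)² / 833.5 = 6.3062

6.306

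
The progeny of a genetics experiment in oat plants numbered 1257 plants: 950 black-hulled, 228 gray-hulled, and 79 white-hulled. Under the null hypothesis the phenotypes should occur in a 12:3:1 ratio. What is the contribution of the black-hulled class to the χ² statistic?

0.056

Total ratio parts = 16. Expected numbers out of 1257:
  black-hulled: 1257 × 12/16 = 942.75
  gray-hulled: 1257 × 3/16 = 235.6875
  white-hulled: 1257 × 1/16 = 78.5625
Contribution of black-hulled: (950 − 942.75)² / 942.75 = 0.0558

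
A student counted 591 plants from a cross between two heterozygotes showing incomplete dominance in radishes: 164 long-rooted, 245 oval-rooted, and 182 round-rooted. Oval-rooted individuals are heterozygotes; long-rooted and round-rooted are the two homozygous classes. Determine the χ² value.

With incomplete dominance, a heterozygote × heterozygote cross gives a 1:2:1 phenotypic ratio.
Total ratio parts = 4. Expected numbers out of 591:
  long-rooted: 591 × 1/4 = 147.75
  oval-rooted: 591 × 2/4 = 295.5
  round-rooted: 591 × 1/4 = 147.75
χ² = Σ (O − E)² / E
  long-rooted: (164 − 147.75)² / 147.75 = 1.7872
  oval-rooted: (245 − 295.5)² / 295.5 = 8.6303
  round-rooted: (182 − 147.75)² / 147.75 = 7.9395
χ² = 1.7872 + 8.6303 + 7.9395 = 18.357

18.357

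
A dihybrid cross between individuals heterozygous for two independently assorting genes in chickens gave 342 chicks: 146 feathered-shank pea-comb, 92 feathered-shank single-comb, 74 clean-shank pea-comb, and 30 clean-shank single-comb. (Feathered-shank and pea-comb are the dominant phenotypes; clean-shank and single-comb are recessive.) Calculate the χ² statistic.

28.298

A dihybrid F₂ with independent assortment and complete dominance at both loci gives a 9:3:3:1 phenotypic ratio.
The 9:3:3:1 ratio has 16 parts, so with N = 342 the expected counts are:
  feathered-shank pea-comb: 342 × 9/16 = 192.375
  feathered-shank single-comb: 342 × 3/16 = 64.125
  clean-shank pea-comb: 342 × 3/16 = 64.125
  clean-shank single-comb: 342 × 1/16 = 21.375
χ² = Σ (O − E)² / E
  feathered-shank pea-comb: (146 − 192.375)² / 192.375 = 11.1794
  feathered-shank single-comb: (92 − 64.125)² / 64.125 = 12.1172
  clean-shank pea-comb: (74 − 64.125)² / 64.125 = 1.5207
  clean-shank single-comb: (30 − 21.375)² / 21.375 = 3.4803
χ² = 11.1794 + 12.1172 + 1.5207 + 3.4803 = 28.2976 ≈ 28.298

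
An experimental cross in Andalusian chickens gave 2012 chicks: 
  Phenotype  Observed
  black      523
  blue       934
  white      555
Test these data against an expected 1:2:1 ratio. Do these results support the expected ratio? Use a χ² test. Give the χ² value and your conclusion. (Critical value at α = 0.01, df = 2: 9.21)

11.324; not consistent

Total ratio parts = 4. Expected numbers out of 2012:
  black: 2012 × 1/4 = 503
  blue: 2012 × 2/4 = 1006
  white: 2012 × 1/4 = 503
χ² = Σ (O − E)² / E
  black: (523 − 503)² / 503 = 0.7952
  blue: (934 − 1006)² / 1006 = 5.1531
  white: (555 − 503)² / 503 = 5.3757
χ² = 0.7952 + 5.1531 + 5.3757 = 11.324
Degrees of freedom = 3 − 1 = 2; critical value at α = 0.01 is 9.21.
Since 11.324 > 9.21, we reject the null hypothesis — the data do not fit the 1:2:1 ratio.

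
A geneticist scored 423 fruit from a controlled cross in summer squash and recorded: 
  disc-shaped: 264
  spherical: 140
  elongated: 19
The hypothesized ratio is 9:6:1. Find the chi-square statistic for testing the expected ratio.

Total ratio parts = 16. Expected numbers out of 423:
  disc-shaped: 423 × 9/16 = 237.9375
  spherical: 423 × 6/16 = 158.625
  elongated: 423 × 1/16 = 26.4375
χ² = Σ (O − E)² / E
  disc-shaped: (264 − 237.9375)² / 237.9375 = 2.8548
  spherical: (140 − 158.625)² / 158.625 = 2.1869
  elongated: (19 − 26.4375)² / 26.4375 = 2.0923
χ² = 2.8548 + 2.1869 + 2.0923 = 7.134

7.134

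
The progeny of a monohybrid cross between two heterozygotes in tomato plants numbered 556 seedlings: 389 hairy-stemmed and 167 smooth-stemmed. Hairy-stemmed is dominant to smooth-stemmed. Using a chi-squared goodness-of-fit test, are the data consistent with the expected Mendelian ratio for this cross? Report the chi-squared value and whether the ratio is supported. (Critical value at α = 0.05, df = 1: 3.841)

For a monohybrid cross between heterozygotes with complete dominance, the expected phenotypic ratio is 3:1.
Total ratio parts = 4. Expected numbers out of 556:
  hairy-stemmed: 556 × 3/4 = 417
  smooth-stemmed: 556 × 1/4 = 139
χ² = Σ (O − E)² / E
  hairy-stemmed: (389 − 417)² / 417 = 1.8801
  smooth-stemmed: (167 − 139)² / 139 = 5.6403
χ² = 1.8801 + 5.6403 = 7.5204 ≈ 7.520
Degrees of freedom = 2 − 1 = 1; critical value at α = 0.05 is 3.841.
Since 7.520 > 3.841, we reject the null hypothesis — the data do not fit the 3:1 ratio.

7.520; not consistent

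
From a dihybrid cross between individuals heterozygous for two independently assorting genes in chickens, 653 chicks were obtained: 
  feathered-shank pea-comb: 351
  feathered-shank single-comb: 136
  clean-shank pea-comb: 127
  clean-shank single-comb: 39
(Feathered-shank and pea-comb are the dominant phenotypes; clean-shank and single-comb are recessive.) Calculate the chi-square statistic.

A dihybrid F₂ with independent assortment and complete dominance at both loci gives a 9:3:3:1 phenotypic ratio.
Under the 9:3:3:1 hypothesis (Σ ratio = 16, N = 653):
  feathered-shank pea-comb: 653 × 9/16 = 367.3125
  feathered-shank single-comb: 653 × 3/16 = 122.4375
  clean-shank pea-comb: 653 × 3/16 = 122.4375
  clean-shank single-comb: 653 × 1/16 = 40.8125
χ² = Σ (O − E)² / E
  feathered-shank pea-comb: (351 − 367.3125)² / 367.3125 = 0.7244
  feathered-shank single-comb: (136 − 122.4375)² / 122.4375 = 1.5023
  clean-shank pea-comb: (127 − 122.4375)² / 122.4375 = 0.1700
  clean-shank single-comb: (39 − 40.8125)² / 40.8125 = 0.0805
χ² = 0.7244 + 1.5023 + 0.1700 + 0.0805 = 2.4772 ≈ 2.477

2.477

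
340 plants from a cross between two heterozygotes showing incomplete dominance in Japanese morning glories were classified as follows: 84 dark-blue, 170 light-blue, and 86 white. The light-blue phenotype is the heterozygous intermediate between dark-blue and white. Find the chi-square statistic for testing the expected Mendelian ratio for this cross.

0.024

With incomplete dominance, a heterozygote × heterozygote cross gives a 1:2:1 phenotypic ratio.
Under the 1:2:1 hypothesis (Σ ratio = 4, N = 340):
  dark-blue: 340 × 1/4 = 85
  light-blue: 340 × 2/4 = 170
  white: 340 × 1/4 = 85
χ² = Σ (O − E)² / E
  dark-blue: (84 − 85)² / 85 = 0.0118
  light-blue: (170 − 170)² / 170 = 0.0000
  white: (86 − 85)² / 85 = 0.0118
χ² = 0.0118 + 0.0000 + 0.0118 = 0.0236 ≈ 0.024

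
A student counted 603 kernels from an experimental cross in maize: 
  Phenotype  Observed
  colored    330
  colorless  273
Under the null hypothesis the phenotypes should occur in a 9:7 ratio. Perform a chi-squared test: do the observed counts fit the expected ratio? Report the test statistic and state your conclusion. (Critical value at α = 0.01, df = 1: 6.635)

Under the 9:7 hypothesis (Σ ratio = 16, N = 603):
  colored: 603 × 9/16 = 339.1875
  colorless: 603 × 7/16 = 263.8125
χ² = Σ (O − E)² / E
  colored: (330 − 339.1875)² / 339.1875 = 0.2489
  colorless: (273 − 263.8125)² / 263.8125 = 0.3200
χ² = 0.2489 + 0.3200 = 0.5689 ≈ 0.569
Degrees of freedom = 2 − 1 = 1; critical value at α = 0.01 is 6.635.
Since 0.569 < 6.635, we fail to reject the null hypothesis — the data are consistent with the 9:7 ratio.

0.569; consistent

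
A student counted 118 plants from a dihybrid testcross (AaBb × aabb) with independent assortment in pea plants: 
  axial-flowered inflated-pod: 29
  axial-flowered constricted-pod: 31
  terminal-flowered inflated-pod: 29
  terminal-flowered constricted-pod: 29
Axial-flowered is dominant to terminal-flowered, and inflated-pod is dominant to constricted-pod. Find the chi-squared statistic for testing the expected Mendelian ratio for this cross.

0.102

A dihybrid testcross with independent assortment gives a 1:1:1:1 ratio.
Expected counts for N = 118 under a 1:1:1:1 ratio (total parts = 4):
  axial-flowered inflated-pod: 118 × 1/4 = 29.5
  axial-flowered constricted-pod: 118 × 1/4 = 29.5
  terminal-flowered inflated-pod: 118 × 1/4 = 29.5
  terminal-flowered constricted-pod: 118 × 1/4 = 29.5
χ² = Σ (O − E)² / E
  axial-flowered inflated-pod: (29 − 29.5)² / 29.5 = 0.0085
  axial-flowered constricted-pod: (31 − 29.5)² / 29.5 = 0.0763
  terminal-flowered inflated-pod: (29 − 29.5)² / 29.5 = 0.0085
  terminal-flowered constricted-pod: (29 − 29.5)² / 29.5 = 0.0085
χ² = 0.0085 + 0.0763 + 0.0085 + 0.0085 = 0.1018 ≈ 0.102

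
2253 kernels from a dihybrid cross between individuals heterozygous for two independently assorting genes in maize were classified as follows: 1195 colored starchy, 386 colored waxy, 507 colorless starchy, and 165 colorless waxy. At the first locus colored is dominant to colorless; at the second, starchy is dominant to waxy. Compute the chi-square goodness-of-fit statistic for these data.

A dihybrid F₂ with independent assortment and complete dominance at both loci gives a 9:3:3:1 phenotypic ratio.
Under the 9:3:3:1 hypothesis (Σ ratio = 16, N = 2253):
  colored starchy: 2253 × 9/16 = 1267.3125
  colored waxy: 2253 × 3/16 = 422.4375
  colorless starchy: 2253 × 3/16 = 422.4375
  colorless waxy: 2253 × 1/16 = 140.8125
χ² = Σ (O − E)² / E
  colored starchy: (1195 − 1267.3125)² / 1267.3125 = 4.1261
  colored waxy: (386 − 422.4375)² / 422.4375 = 3.1429
  colorless starchy: (507 − 422.4375)² / 422.4375 = 16.9275
  colorless waxy: (165 − 140.8125)² / 140.8125 = 4.1547
χ² = 4.1261 + 3.1429 + 16.9275 + 4.1547 = 28.3512 ≈ 28.351

28.351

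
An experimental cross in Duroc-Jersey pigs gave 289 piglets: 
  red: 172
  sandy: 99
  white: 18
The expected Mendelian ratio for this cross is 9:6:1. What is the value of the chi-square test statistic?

The 9:6:1 ratio has 16 parts, so with N = 289 the expected counts are:
  red: 289 × 9/16 = 162.5625
  sandy: 289 × 6/16 = 108.375
  white: 289 × 1/16 = 18.0625
χ² = Σ (O − E)² / E
  red: (172 − 162.5625)² / 162.5625 = 0.5479
  sandy: (99 − 108.375)² / 108.375 = 0.8110
  white: (18 − 18.0625)² / 18.0625 = 0.0002
χ² = 0.5479 + 0.8110 + 0.0002 = 1.3591 ≈ 1.359

1.359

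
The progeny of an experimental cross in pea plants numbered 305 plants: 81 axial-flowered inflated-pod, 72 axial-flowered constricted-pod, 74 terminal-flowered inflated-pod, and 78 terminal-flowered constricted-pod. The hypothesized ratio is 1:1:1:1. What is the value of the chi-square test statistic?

0.639

The 1:1:1:1 ratio has 4 parts, so with N = 305 the expected counts are:
  axial-flowered inflated-pod: 305 × 1/4 = 76.25
  axial-flowered constricted-pod: 305 × 1/4 = 76.25
  terminal-flowered inflated-pod: 305 × 1/4 = 76.25
  terminal-flowered constricted-pod: 305 × 1/4 = 76.25
χ² = Σ (O − E)² / E
  axial-flowered inflated-pod: (81 − 76.25)² / 76.25 = 0.2959
  axial-flowered constricted-pod: (72 − 76.25)² / 76.25 = 0.2369
  terminal-flowered inflated-pod: (74 − 76.25)² / 76.25 = 0.0664
  terminal-flowered constricted-pod: (78 − 76.25)² / 76.25 = 0.0402
χ² = 0.2959 + 0.2369 + 0.0664 + 0.0402 = 0.6394 ≈ 0.639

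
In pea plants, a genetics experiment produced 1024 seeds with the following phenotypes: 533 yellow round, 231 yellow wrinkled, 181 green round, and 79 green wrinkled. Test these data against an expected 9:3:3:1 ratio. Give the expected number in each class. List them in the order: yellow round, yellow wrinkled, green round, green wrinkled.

Expected counts for N = 1024 under a 9:3:3:1 ratio (total parts = 16):
  yellow round: 1024 × 9/16 = 576
  yellow wrinkled: 1024 × 3/16 = 192
  green round: 1024 × 3/16 = 192
  green wrinkled: 1024 × 1/16 = 64

576, 192, 192, 64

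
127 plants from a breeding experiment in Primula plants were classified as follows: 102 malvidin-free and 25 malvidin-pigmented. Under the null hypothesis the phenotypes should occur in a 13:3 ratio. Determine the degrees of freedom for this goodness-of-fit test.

1

A goodness-of-fit test with 2 phenotype classes has df = 2 − 1 = 1.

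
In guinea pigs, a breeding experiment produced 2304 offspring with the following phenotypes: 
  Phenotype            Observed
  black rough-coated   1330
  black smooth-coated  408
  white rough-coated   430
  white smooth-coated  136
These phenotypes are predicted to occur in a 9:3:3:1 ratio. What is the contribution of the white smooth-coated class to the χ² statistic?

0.444

Under the 9:3:3:1 hypothesis (Σ ratio = 16, N = 2304):
  black rough-coated: 2304 × 9/16 = 1296
  black smooth-coated: 2304 × 3/16 = 432
  white rough-coated: 2304 × 3/16 = 432
  white smooth-coated: 2304 × 1/16 = 144
Contribution of white smooth-coated: (136 − 144)² / 144 = 0.4444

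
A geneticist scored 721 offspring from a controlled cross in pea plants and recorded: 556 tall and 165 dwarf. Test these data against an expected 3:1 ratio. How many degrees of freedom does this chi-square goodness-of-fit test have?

1

A goodness-of-fit test with 2 phenotype classes has df = 2 − 1 = 1.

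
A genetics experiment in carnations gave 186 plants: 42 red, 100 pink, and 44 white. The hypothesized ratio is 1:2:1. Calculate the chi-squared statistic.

1.097

The 1:2:1 ratio has 4 parts, so with N = 186 the expected counts are:
  red: 186 × 1/4 = 46.5
  pink: 186 × 2/4 = 93
  white: 186 × 1/4 = 46.5
χ² = Σ (O − E)² / E
  red: (42 − 46.5)² / 46.5 = 0.4355
  pink: (100 − 93)² / 93 = 0.5269
  white: (44 − 46.5)² / 46.5 = 0.1344
χ² = 0.4355 + 0.5269 + 0.1344 = 1.0968 ≈ 1.097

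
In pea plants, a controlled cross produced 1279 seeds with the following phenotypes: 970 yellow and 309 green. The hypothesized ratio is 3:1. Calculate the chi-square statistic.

The 3:1 ratio has 4 parts, so with N = 1279 the expected counts are:
  yellow: 1279 × 3/4 = 959.25
  green: 1279 × 1/4 = 319.75
χ² = Σ (O − E)² / E
  yellow: (970 − 959.25)² / 959.25 = 0.1205
  green: (309 − 319.75)² / 319.75 = 0.3614
χ² = 0.1205 + 0.3614 = 0.4819 ≈ 0.482

0.482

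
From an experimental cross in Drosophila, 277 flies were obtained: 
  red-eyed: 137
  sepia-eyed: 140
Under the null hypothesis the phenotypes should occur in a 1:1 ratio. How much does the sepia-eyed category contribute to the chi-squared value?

Total ratio parts = 2. Expected numbers out of 277:
  red-eyed: 277 × 1/2 = 138.5
  sepia-eyed: 277 × 1/2 = 138.5
Contribution of sepia-eyed: (140 − 138.5)² / 138.5 = 0.0162

0.016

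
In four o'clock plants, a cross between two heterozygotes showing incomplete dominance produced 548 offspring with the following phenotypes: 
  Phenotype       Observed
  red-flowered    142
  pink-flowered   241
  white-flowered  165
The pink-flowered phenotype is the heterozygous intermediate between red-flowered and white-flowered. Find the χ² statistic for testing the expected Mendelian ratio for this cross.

With incomplete dominance, a heterozygote × heterozygote cross gives a 1:2:1 phenotypic ratio.
Total ratio parts = 4. Expected numbers out of 548:
  red-flowered: 548 × 1/4 = 137
  pink-flowered: 548 × 2/4 = 274
  white-flowered: 548 × 1/4 = 137
χ² = Σ (O − E)² / E
  red-flowered: (142 − 137)² / 137 = 0.1825
  pink-flowered: (241 − 274)² / 274 = 3.9745
  white-flowered: (165 − 137)² / 137 = 5.7226
χ² = 0.1825 + 3.9745 + 5.7226 = 9.8796 ≈ 9.880

9.880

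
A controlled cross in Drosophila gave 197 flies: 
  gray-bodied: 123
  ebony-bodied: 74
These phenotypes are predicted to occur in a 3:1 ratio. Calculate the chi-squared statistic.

Under the 3:1 hypothesis (Σ ratio = 4, N = 197):
  gray-bodied: 197 × 3/4 = 147.75
  ebony-bodied: 197 × 1/4 = 49.25
χ² = Σ (O − E)² / E
  gray-bodied: (123 − 147.75)² / 147.75 = 4.1459
  ebony-bodied: (74 − 49.25)² / 49.25 = 12.4378
χ² = 4.1459 + 12.4378 = 16.5837 ≈ 16.584

16.584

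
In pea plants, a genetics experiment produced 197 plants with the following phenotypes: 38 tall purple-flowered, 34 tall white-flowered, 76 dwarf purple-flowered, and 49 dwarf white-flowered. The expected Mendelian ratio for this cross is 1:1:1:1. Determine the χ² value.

21.822

The 1:1:1:1 ratio has 4 parts, so with N = 197 the expected counts are:
  tall purple-flowered: 197 × 1/4 = 49.25
  tall white-flowered: 197 × 1/4 = 49.25
  dwarf purple-flowered: 197 × 1/4 = 49.25
  dwarf white-flowered: 197 × 1/4 = 49.25
χ² = Σ (O − E)² / E
  tall purple-flowered: (38 − 49.25)² / 49.25 = 2.5698
  tall white-flowered: (34 − 49.25)² / 49.25 = 4.7221
  dwarf purple-flowered: (76 − 49.25)² / 49.25 = 14.5292
  dwarf white-flowered: (49 − 49.25)² / 49.25 = 0.0013
χ² = 2.5698 + 4.7221 + 14.5292 + 0.0013 = 21.8224 ≈ 21.822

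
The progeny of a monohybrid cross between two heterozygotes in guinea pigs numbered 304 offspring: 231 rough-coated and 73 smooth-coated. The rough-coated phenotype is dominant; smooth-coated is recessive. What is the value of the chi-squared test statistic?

0.158

For a monohybrid cross between heterozygotes with complete dominance, the expected phenotypic ratio is 3:1.
Total ratio parts = 4. Expected numbers out of 304:
  rough-coated: 304 × 3/4 = 228
  smooth-coated: 304 × 1/4 = 76
χ² = Σ (O − E)² / E
  rough-coated: (231 − 228)² / 228 = 0.0395
  smooth-coated: (73 − 76)² / 76 = 0.1184
χ² = 0.0395 + 0.1184 = 0.1579 ≈ 0.158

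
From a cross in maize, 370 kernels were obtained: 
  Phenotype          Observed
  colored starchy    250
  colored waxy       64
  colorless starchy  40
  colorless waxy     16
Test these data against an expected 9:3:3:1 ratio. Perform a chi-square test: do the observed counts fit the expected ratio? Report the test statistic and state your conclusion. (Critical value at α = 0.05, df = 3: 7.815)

23.475; not consistent

Under the 9:3:3:1 hypothesis (Σ ratio = 16, N = 370):
  colored starchy: 370 × 9/16 = 208.125
  colored waxy: 370 × 3/16 = 69.375
  colorless starchy: 370 × 3/16 = 69.375
  colorless waxy: 370 × 1/16 = 23.125
χ² = Σ (O − E)² / E
  colored starchy: (250 − 208.125)² / 208.125 = 8.4253
  colored waxy: (64 − 69.375)² / 69.375 = 0.4164
  colorless starchy: (40 − 69.375)² / 69.375 = 12.4381
  colorless waxy: (16 − 23.125)² / 23.125 = 2.1953
χ² = 8.4253 + 0.4164 + 12.4381 + 2.1953 = 23.4751 ≈ 23.475
Degrees of freedom = 4 − 1 = 3; critical value at α = 0.05 is 7.815.
Since 23.475 > 7.815, we reject the null hypothesis — the data do not fit the 9:3:3:1 ratio.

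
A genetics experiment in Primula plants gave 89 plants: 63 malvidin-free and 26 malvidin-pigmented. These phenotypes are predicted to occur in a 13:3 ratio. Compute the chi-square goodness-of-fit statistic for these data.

6.396

The 13:3 ratio has 16 parts, so with N = 89 the expected counts are:
  malvidin-free: 89 × 13/16 = 72.3125
  malvidin-pigmented: 89 × 3/16 = 16.6875
χ² = Σ (O − E)² / E
  malvidin-free: (63 − 72.3125)² / 72.3125 = 1.1993
  malvidin-pigmented: (26 − 16.6875)² / 16.6875 = 5.1969
χ² = 1.1993 + 5.1969 = 6.3962 ≈ 6.396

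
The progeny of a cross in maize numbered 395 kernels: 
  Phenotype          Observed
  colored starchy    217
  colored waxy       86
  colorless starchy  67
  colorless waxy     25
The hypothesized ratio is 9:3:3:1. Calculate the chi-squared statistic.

2.723

Expected counts for N = 395 under a 9:3:3:1 ratio (total parts = 16):
  colored starchy: 395 × 9/16 = 222.1875
  colored waxy: 395 × 3/16 = 74.0625
  colorless starchy: 395 × 3/16 = 74.0625
  colorless waxy: 395 × 1/16 = 24.6875
χ² = Σ (O − E)² / E
  colored starchy: (217 − 222.1875)² / 222.1875 = 0.1211
  colored waxy: (86 − 74.0625)² / 74.0625 = 1.9241
  colorless starchy: (67 − 74.0625)² / 74.0625 = 0.6735
  colorless waxy: (25 − 24.6875)² / 24.6875 = 0.0040
χ² = 0.1211 + 1.9241 + 0.6735 + 0.0040 = 2.7227 ≈ 2.723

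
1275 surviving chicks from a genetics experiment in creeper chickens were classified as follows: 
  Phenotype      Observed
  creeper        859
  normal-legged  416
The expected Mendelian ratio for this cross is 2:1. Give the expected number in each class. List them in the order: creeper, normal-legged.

850, 425

Under the 2:1 hypothesis (Σ ratio = 3, N = 1275):
  creeper: 1275 × 2/3 = 850
  normal-legged: 1275 × 1/3 = 425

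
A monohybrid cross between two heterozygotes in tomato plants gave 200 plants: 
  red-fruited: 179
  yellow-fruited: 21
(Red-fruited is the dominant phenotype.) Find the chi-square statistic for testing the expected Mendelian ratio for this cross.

For a monohybrid cross between heterozygotes with complete dominance, the expected phenotypic ratio is 3:1.
The 3:1 ratio has 4 parts, so with N = 200 the expected counts are:
  red-fruited: 200 × 3/4 = 150
  yellow-fruited: 200 × 1/4 = 50
χ² = Σ (O − E)² / E
  red-fruited: (179 − 150)² / 150 = 5.6067
  yellow-fruited: (21 − 50)² / 50 = 16.8200
χ² = 5.6067 + 16.8200 = 22.4267 ≈ 22.427

22.427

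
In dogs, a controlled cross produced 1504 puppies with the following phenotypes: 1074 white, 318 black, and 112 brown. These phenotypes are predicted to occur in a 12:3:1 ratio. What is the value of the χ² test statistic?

Total ratio parts = 16. Expected numbers out of 1504:
  white: 1504 × 12/16 = 1128
  black: 1504 × 3/16 = 282
  brown: 1504 × 1/16 = 94
χ² = Σ (O − E)² / E
  white: (1074 − 1128)² / 1128 = 2.5851
  black: (318 − 282)² / 282 = 4.5957
  brown: (112 − 94)² / 94 = 3.4468
χ² = 2.5851 + 4.5957 + 3.4468 = 10.6276 ≈ 10.628

10.628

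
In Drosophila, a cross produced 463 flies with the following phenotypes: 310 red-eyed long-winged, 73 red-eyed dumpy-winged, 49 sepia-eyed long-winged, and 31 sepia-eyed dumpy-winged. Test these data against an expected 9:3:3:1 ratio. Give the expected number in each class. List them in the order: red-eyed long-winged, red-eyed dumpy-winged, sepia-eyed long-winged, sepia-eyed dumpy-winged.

Total ratio parts = 16. Expected numbers out of 463:
  red-eyed long-winged: 463 × 9/16 = 260.4375
  red-eyed dumpy-winged: 463 × 3/16 = 86.8125
  sepia-eyed long-winged: 463 × 3/16 = 86.8125
  sepia-eyed dumpy-winged: 463 × 1/16 = 28.9375

260.4375, 86.8125, 86.8125, 28.9375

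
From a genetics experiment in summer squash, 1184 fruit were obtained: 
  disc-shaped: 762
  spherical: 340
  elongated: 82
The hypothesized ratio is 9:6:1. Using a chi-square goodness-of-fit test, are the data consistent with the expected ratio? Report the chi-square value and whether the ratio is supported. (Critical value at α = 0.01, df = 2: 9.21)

Total ratio parts = 16. Expected numbers out of 1184:
  disc-shaped: 1184 × 9/16 = 666
  spherical: 1184 × 6/16 = 444
  elongated: 1184 × 1/16 = 74
χ² = Σ (O − E)² / E
  disc-shaped: (762 − 666)² / 666 = 13.8378
  spherical: (340 − 444)² / 444 = 24.3604
  elongated: (82 − 74)² / 74 = 0.8649
χ² = 13.8378 + 24.3604 + 0.8649 = 39.0631 ≈ 39.063
Degrees of freedom = 3 − 1 = 2; critical value at α = 0.01 is 9.21.
Since 39.063 > 9.21, we reject the null hypothesis — the data do not fit the 9:6:1 ratio.

39.063; not consistent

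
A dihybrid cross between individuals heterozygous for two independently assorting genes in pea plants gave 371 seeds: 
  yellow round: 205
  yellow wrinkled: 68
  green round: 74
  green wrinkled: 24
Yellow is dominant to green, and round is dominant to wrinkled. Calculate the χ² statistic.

0.412

A dihybrid F₂ with independent assortment and complete dominance at both loci gives a 9:3:3:1 phenotypic ratio.
Total ratio parts = 16. Expected numbers out of 371:
  yellow round: 371 × 9/16 = 208.6875
  yellow wrinkled: 371 × 3/16 = 69.5625
  green round: 371 × 3/16 = 69.5625
  green wrinkled: 371 × 1/16 = 23.1875
χ² = Σ (O − E)² / E
  yellow round: (205 − 208.6875)² / 208.6875 = 0.0652
  yellow wrinkled: (68 − 69.5625)² / 69.5625 = 0.0351
  green round: (74 − 69.5625)² / 69.5625 = 0.2831
  green wrinkled: (24 − 23.1875)² / 23.1875 = 0.0285
χ² = 0.0652 + 0.0351 + 0.2831 + 0.0285 = 0.4119 ≈ 0.412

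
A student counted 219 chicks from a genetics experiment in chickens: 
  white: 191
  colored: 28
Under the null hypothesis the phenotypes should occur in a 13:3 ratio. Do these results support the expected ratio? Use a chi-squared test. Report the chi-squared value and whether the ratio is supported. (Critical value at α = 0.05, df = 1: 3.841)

The 13:3 ratio has 16 parts, so with N = 219 the expected counts are:
  white: 219 × 13/16 = 177.9375
  colored: 219 × 3/16 = 41.0625
χ² = Σ (O − E)² / E
  white: (191 − 177.9375)² / 177.9375 = 0.9589
  colored: (28 − 41.0625)² / 41.0625 = 4.1553
χ² = 0.9589 + 4.1553 = 5.1142 ≈ 5.114
Degrees of freedom = 2 − 1 = 1; critical value at α = 0.05 is 3.841.
Since 5.114 > 3.841, we reject the null hypothesis — the data do not fit the 13:3 ratio.

5.114; not consistent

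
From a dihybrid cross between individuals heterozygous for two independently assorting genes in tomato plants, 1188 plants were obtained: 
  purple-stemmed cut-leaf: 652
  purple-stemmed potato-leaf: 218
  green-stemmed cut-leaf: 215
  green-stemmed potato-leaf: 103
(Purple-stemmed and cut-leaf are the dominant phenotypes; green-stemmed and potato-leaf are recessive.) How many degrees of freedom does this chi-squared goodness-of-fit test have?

3

A dihybrid F₂ with independent assortment and complete dominance at both loci gives a 9:3:3:1 phenotypic ratio.
A goodness-of-fit test with 4 phenotype classes has df = 4 − 1 = 3.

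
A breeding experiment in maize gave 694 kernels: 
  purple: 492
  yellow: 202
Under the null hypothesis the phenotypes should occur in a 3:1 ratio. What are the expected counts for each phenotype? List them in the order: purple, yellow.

520.5, 173.5

Under the 3:1 hypothesis (Σ ratio = 4, N = 694):
  purple: 694 × 3/4 = 520.5
  yellow: 694 × 1/4 = 173.5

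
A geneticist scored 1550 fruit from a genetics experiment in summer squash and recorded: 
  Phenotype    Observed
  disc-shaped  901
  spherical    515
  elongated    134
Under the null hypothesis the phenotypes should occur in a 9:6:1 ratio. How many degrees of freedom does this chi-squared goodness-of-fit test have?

2

A goodness-of-fit test with 3 phenotype classes has df = 3 − 1 = 2.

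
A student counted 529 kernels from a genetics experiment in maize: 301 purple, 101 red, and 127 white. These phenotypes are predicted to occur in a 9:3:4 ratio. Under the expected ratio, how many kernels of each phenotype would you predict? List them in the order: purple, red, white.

The 9:3:4 ratio has 16 parts, so with N = 529 the expected counts are:
  purple: 529 × 9/16 = 297.5625
  red: 529 × 3/16 = 99.1875
  white: 529 × 4/16 = 132.25

297.5625, 99.1875, 132.25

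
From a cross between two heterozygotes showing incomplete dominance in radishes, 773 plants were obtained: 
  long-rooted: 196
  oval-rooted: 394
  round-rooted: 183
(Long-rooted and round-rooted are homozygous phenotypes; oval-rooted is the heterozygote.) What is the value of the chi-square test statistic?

0.728

With incomplete dominance, a heterozygote × heterozygote cross gives a 1:2:1 phenotypic ratio.
The 1:2:1 ratio has 4 parts, so with N = 773 the expected counts are:
  long-rooted: 773 × 1/4 = 193.25
  oval-rooted: 773 × 2/4 = 386.5
  round-rooted: 773 × 1/4 = 193.25
χ² = Σ (O − E)² / E
  long-rooted: (196 − 193.25)² / 193.25 = 0.0391
  oval-rooted: (394 − 386.5)² / 386.5 = 0.1455
  round-rooted: (183 − 193.25)² / 193.25 = 0.5437
χ² = 0.0391 + 0.1455 + 0.5437 = 0.7283 ≈ 0.728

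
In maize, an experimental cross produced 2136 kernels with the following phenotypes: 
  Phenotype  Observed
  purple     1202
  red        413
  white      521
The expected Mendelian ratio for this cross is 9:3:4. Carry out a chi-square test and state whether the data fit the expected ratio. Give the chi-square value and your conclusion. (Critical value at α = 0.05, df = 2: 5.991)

Expected counts for N = 2136 under a 9:3:4 ratio (total parts = 16):
  purple: 2136 × 9/16 = 1201.5
  red: 2136 × 3/16 = 400.5
  white: 2136 × 4/16 = 534
χ² = Σ (O − E)² / E
  purple: (1202 − 1201.5)² / 1201.5 = 0.0002
  red: (413 − 400.5)² / 400.5 = 0.3901
  white: (521 − 534)² / 534 = 0.3165
χ² = 0.0002 + 0.3901 + 0.3165 = 0.7068 ≈ 0.707
Degrees of freedom = 3 − 1 = 2; critical value at α = 0.05 is 5.991.
Since 0.707 < 5.991, we fail to reject the null hypothesis — the data are consistent with the 9:3:4 ratio.

0.707; consistent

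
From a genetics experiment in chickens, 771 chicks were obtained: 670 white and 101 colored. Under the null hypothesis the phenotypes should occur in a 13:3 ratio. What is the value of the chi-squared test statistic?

Under the 13:3 hypothesis (Σ ratio = 16, N = 771):
  white: 771 × 13/16 = 626.4375
  colored: 771 × 3/16 = 144.5625
χ² = Σ (O − E)² / E
  white: (670 − 626.4375)² / 626.4375 = 3.0293
  colored: (101 − 144.5625)² / 144.5625 = 13.1271
χ² = 3.0293 + 13.1271 = 16.1564 ≈ 16.156

16.156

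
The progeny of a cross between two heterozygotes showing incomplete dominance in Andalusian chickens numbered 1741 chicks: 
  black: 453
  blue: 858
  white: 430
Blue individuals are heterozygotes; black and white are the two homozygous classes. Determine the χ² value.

With incomplete dominance, a heterozygote × heterozygote cross gives a 1:2:1 phenotypic ratio.
Total ratio parts = 4. Expected numbers out of 1741:
  black: 1741 × 1/4 = 435.25
  blue: 1741 × 2/4 = 870.5
  white: 1741 × 1/4 = 435.25
χ² = Σ (O − E)² / E
  black: (453 − 435.25)² / 435.25 = 0.7239
  blue: (858 − 870.5)² / 870.5 = 0.1795
  white: (430 − 435.25)² / 435.25 = 0.0633
χ² = 0.7239 + 0.1795 + 0.0633 = 0.9667 ≈ 0.967

0.967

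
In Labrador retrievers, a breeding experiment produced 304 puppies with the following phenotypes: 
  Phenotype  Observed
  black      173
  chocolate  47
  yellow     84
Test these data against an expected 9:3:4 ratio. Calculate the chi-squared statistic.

Under the 9:3:4 hypothesis (Σ ratio = 16, N = 304):
  black: 304 × 9/16 = 171
  chocolate: 304 × 3/16 = 57
  yellow: 304 × 4/16 = 76
χ² = Σ (O − E)² / E
  black: (173 − 171)² / 171 = 0.0234
  chocolate: (47 − 57)² / 57 = 1.7544
  yellow: (84 − 76)² / 76 = 0.8421
χ² = 0.0234 + 1.7544 + 0.8421 = 2.6199 ≈ 2.620

2.620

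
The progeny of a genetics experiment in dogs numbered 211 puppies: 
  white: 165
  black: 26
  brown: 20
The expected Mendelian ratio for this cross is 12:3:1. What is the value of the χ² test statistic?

Expected counts for N = 211 under a 12:3:1 ratio (total parts = 16):
  white: 211 × 12/16 = 158.25
  black: 211 × 3/16 = 39.5625
  brown: 211 × 1/16 = 13.1875
χ² = Σ (O − E)² / E
  white: (165 − 158.25)² / 158.25 = 0.2879
  black: (26 − 39.5625)² / 39.5625 = 4.6494
  brown: (20 − 13.1875)² / 13.1875 = 3.5193
χ² = 0.2879 + 4.6494 + 3.5193 = 8.4566 ≈ 8.457

8.457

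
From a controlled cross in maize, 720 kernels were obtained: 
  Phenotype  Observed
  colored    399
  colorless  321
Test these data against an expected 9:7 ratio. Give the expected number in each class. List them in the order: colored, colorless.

The 9:7 ratio has 16 parts, so with N = 720 the expected counts are:
  colored: 720 × 9/16 = 405
  colorless: 720 × 7/16 = 315

405, 315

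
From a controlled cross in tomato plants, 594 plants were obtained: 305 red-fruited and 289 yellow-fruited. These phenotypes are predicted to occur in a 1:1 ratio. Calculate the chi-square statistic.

Under the 1:1 hypothesis (Σ ratio = 2, N = 594):
  red-fruited: 594 × 1/2 = 297
  yellow-fruited: 594 × 1/2 = 297
χ² = Σ (O − E)² / E
  red-fruited: (305 − 297)² / 297 = 0.2155
  yellow-fruited: (289 − 297)² / 297 = 0.2155
χ² = 0.2155 + 0.2155 = 0.431

0.431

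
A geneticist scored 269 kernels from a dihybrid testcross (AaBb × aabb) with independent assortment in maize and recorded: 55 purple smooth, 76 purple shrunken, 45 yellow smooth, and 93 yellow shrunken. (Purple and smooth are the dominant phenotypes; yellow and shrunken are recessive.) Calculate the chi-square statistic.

20.591

A dihybrid testcross with independent assortment gives a 1:1:1:1 ratio.
Expected counts for N = 269 under a 1:1:1:1 ratio (total parts = 4):
  purple smooth: 269 × 1/4 = 67.25
  purple shrunken: 269 × 1/4 = 67.25
  yellow smooth: 269 × 1/4 = 67.25
  yellow shrunken: 269 × 1/4 = 67.25
χ² = Σ (O − E)² / E
  purple smooth: (55 − 67.25)² / 67.25 = 2.2314
  purple shrunken: (76 − 67.25)² / 67.25 = 1.1385
  yellow smooth: (45 − 67.25)² / 67.25 = 7.3615
  yellow shrunken: (93 − 67.25)² / 67.25 = 9.8597
χ² = 2.2314 + 1.1385 + 7.3615 + 9.8597 = 20.5911 ≈ 20.591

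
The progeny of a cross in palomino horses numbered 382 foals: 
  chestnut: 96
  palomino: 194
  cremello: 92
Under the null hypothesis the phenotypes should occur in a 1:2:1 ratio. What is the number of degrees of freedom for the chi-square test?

2

A goodness-of-fit test with 3 phenotype classes has df = 3 − 1 = 2.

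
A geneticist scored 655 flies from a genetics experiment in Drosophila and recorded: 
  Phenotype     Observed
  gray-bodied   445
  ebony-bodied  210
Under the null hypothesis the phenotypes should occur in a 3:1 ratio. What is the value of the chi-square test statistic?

17.417

Expected counts for N = 655 under a 3:1 ratio (total parts = 4):
  gray-bodied: 655 × 3/4 = 491.25
  ebony-bodied: 655 × 1/4 = 163.75
χ² = Σ (O − E)² / E
  gray-bodied: (445 − 491.25)² / 491.25 = 4.3543
  ebony-bodied: (210 − 163.75)² / 163.75 = 13.0630
χ² = 4.3543 + 13.0630 = 17.4173 ≈ 17.417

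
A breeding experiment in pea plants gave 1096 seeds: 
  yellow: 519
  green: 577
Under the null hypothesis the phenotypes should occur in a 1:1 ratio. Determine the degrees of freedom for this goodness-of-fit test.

A goodness-of-fit test with 2 phenotype classes has df = 2 − 1 = 1.

1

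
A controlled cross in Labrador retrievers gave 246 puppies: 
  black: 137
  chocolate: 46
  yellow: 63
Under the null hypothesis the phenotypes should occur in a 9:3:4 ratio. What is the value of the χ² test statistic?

0.051

Expected counts for N = 246 under a 9:3:4 ratio (total parts = 16):
  black: 246 × 9/16 = 138.375
  chocolate: 246 × 3/16 = 46.125
  yellow: 246 × 4/16 = 61.5
χ² = Σ (O − E)² / E
  black: (137 − 138.375)² / 138.375 = 0.0137
  chocolate: (46 − 46.125)² / 46.125 = 0.0003
  yellow: (63 − 61.5)² / 61.5 = 0.0366
χ² = 0.0137 + 0.0003 + 0.0366 = 0.0506 ≈ 0.051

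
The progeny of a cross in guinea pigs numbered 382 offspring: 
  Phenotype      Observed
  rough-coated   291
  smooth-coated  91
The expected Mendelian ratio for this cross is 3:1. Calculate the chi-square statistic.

Total ratio parts = 4. Expected numbers out of 382:
  rough-coated: 382 × 3/4 = 286.5
  smooth-coated: 382 × 1/4 = 95.5
χ² = Σ (O − E)² / E
  rough-coated: (291 − 286.5)² / 286.5 = 0.0707
  smooth-coated: (91 − 95.5)² / 95.5 = 0.2120
χ² = 0.0707 + 0.2120 = 0.2827 ≈ 0.283

0.283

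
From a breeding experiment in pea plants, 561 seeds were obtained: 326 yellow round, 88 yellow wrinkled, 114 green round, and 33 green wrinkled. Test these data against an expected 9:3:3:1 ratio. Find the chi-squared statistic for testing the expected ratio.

4.013

Total ratio parts = 16. Expected numbers out of 561:
  yellow round: 561 × 9/16 = 315.5625
  yellow wrinkled: 561 × 3/16 = 105.1875
  green round: 561 × 3/16 = 105.1875
  green wrinkled: 561 × 1/16 = 35.0625
χ² = Σ (O − E)² / E
  yellow round: (326 − 315.5625)² / 315.5625 = 0.3452
  yellow wrinkled: (88 − 105.1875)² / 105.1875 = 2.8084
  green round: (114 − 105.1875)² / 105.1875 = 0.7383
  green wrinkled: (33 − 35.0625)² / 35.0625 = 0.1213
χ² = 0.3452 + 2.8084 + 0.7383 + 0.1213 = 4.0132 ≈ 4.013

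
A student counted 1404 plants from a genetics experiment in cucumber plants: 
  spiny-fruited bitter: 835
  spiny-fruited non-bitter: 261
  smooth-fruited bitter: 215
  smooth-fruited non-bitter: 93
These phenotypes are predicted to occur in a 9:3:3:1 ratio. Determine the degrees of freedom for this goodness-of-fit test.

A goodness-of-fit test with 4 phenotype classes has df = 4 − 1 = 3.

3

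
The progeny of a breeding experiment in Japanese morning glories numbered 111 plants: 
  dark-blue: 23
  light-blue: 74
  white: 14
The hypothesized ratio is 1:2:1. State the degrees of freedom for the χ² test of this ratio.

A goodness-of-fit test with 3 phenotype classes has df = 3 − 1 = 2.

2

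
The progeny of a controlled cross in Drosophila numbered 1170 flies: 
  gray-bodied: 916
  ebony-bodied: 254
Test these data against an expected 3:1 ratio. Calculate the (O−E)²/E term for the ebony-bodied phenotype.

5.068

Total ratio parts = 4. Expected numbers out of 1170:
  gray-bodied: 1170 × 3/4 = 877.5
  ebony-bodied: 1170 × 1/4 = 292.5
Contribution of ebony-bodied: (254 − 292.5)² / 292.5 = 5.0675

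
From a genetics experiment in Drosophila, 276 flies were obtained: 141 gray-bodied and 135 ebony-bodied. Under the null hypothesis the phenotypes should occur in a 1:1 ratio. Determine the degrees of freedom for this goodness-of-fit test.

1

A goodness-of-fit test with 2 phenotype classes has df = 2 − 1 = 1.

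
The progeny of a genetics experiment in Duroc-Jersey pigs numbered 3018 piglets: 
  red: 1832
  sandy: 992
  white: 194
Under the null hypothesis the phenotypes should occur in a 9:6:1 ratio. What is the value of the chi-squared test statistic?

28.046

Expected counts for N = 3018 under a 9:6:1 ratio (total parts = 16):
  red: 3018 × 9/16 = 1697.625
  sandy: 3018 × 6/16 = 1131.75
  white: 3018 × 1/16 = 188.625
χ² = Σ (O − E)² / E
  red: (1832 − 1697.625)² / 1697.625 = 10.6364
  sandy: (992 − 1131.75)² / 1131.75 = 17.2565
  white: (194 − 188.625)² / 188.625 = 0.1532
χ² = 10.6364 + 17.2565 + 0.1532 = 28.0461 ≈ 28.046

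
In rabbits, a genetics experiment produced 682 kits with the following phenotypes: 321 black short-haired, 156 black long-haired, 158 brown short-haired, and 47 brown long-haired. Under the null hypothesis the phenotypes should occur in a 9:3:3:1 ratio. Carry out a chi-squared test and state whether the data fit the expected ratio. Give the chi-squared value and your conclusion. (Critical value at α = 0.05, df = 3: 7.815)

23.955; not consistent

Expected counts for N = 682 under a 9:3:3:1 ratio (total parts = 16):
  black short-haired: 682 × 9/16 = 383.625
  black long-haired: 682 × 3/16 = 127.875
  brown short-haired: 682 × 3/16 = 127.875
  brown long-haired: 682 × 1/16 = 42.625
χ² = Σ (O − E)² / E
  black short-haired: (321 − 383.625)² / 383.625 = 10.2232
  black long-haired: (156 − 127.875)² / 127.875 = 6.1859
  brown short-haired: (158 − 127.875)² / 127.875 = 7.0969
  brown long-haired: (47 − 42.625)² / 42.625 = 0.4490
χ² = 10.2232 + 6.1859 + 7.0969 + 0.4490 = 23.955
Degrees of freedom = 4 − 1 = 3; critical value at α = 0.05 is 7.815.
Since 23.955 > 7.815, we reject the null hypothesis — the data do not fit the 9:3:3:1 ratio.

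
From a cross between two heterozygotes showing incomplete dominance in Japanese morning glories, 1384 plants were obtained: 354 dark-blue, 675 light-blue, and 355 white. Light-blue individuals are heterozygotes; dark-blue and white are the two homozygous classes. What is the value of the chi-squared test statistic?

0.837

With incomplete dominance, a heterozygote × heterozygote cross gives a 1:2:1 phenotypic ratio.
Expected counts for N = 1384 under a 1:2:1 ratio (total parts = 4):
  dark-blue: 1384 × 1/4 = 346
  light-blue: 1384 × 2/4 = 692
  white: 1384 × 1/4 = 346
χ² = Σ (O − E)² / E
  dark-blue: (354 − 346)² / 346 = 0.1850
  light-blue: (675 − 692)² / 692 = 0.4176
  white: (355 − 346)² / 346 = 0.2341
χ² = 0.1850 + 0.4176 + 0.2341 = 0.8367 ≈ 0.837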